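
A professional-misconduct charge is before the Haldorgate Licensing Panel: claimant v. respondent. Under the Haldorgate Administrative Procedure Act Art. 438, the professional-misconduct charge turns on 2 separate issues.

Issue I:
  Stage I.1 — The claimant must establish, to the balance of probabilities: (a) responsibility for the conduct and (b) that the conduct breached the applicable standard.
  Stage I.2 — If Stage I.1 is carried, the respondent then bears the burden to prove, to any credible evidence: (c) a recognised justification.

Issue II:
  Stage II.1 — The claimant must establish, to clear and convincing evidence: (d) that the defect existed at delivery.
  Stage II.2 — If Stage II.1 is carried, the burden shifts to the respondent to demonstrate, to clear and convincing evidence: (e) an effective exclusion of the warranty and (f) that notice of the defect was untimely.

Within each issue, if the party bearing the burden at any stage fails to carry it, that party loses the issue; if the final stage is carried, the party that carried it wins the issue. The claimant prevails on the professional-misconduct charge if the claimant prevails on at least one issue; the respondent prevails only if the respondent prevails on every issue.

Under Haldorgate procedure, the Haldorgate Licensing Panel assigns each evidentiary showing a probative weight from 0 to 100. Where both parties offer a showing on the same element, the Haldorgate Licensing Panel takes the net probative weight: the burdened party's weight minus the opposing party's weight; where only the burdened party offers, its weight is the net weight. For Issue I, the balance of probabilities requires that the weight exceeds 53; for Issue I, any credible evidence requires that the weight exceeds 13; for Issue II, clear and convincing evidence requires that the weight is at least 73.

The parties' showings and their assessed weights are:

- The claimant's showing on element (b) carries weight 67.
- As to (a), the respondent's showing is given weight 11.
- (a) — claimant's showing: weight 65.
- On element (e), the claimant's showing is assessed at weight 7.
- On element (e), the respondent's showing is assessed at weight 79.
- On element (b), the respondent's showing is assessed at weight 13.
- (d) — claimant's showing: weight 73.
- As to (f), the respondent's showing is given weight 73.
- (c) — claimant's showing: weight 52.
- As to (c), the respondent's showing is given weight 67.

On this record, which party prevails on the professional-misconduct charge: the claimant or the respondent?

— Issue I —
At Stage I.1 the claimant must meet the balance of probabilities (weight exceeds 53): on (a) the weight is 65 less the opposing 11 gives net 54, which does exceed 53, so (a) meets the standard; on (b) the weight is 67 less the opposing 13 gives net 54, > 53, so (b) meets the standard.
  Stage I.1 is satisfied; the onus moves to the respondent.
At Stage I.2 the respondent must meet any credible evidence (weight exceeds 13): on (c) the weight is 67 less the opposing 52 gives net 15, > 13, so (c) meets the standard.
  The respondent carries the last stage.
All stages carried — the respondent prevails on this issue.
— Issue II —
Stage II.1 — burden on claimant; standard: clear and convincing evidence (weight is at least 73).
    (d): 73 ≥ 73 [met]
  Stage II.1 carried; the burden shifts to the respondent.
Stage II.2 — burden on respondent; standard: clear and convincing evidence (weight is at least 73).
    (e): 79 − 7 = 72 < 73 [not met]
    (f): 73 ≥ 73 [met]
  The respondent does not carry Stage II.2.
The claimant prevails on this issue.
Per-issue: Issue I → respondent; Issue II → claimant. The claimant must prevail on at least one issue; overall, the claimant prevails.

claimant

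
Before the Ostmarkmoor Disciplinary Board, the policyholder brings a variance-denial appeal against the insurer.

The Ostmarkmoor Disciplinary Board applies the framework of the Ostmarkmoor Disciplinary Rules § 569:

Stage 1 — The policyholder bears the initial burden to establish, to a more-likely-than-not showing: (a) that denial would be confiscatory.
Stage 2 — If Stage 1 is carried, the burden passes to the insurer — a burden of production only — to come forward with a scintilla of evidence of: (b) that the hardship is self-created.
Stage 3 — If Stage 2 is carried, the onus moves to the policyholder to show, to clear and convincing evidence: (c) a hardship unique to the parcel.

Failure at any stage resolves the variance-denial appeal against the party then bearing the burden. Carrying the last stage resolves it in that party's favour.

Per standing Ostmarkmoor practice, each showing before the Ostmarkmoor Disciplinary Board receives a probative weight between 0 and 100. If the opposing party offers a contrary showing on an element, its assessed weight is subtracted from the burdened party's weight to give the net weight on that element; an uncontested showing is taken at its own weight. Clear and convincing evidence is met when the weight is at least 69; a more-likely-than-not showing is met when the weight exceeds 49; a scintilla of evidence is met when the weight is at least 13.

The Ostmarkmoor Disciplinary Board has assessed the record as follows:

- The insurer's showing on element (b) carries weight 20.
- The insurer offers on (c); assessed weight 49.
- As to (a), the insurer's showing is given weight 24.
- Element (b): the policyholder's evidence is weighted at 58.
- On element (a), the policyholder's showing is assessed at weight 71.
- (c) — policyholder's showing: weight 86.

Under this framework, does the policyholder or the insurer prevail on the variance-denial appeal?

insurer

Stage 1 — burden on policyholder; standard: a more-likely-than-not showing (weight exceeds 49).
    (a): 71 − 24 = 47 ≤ 49 [not met]
  The policyholder does not carry Stage 1.
So the insurer prevails.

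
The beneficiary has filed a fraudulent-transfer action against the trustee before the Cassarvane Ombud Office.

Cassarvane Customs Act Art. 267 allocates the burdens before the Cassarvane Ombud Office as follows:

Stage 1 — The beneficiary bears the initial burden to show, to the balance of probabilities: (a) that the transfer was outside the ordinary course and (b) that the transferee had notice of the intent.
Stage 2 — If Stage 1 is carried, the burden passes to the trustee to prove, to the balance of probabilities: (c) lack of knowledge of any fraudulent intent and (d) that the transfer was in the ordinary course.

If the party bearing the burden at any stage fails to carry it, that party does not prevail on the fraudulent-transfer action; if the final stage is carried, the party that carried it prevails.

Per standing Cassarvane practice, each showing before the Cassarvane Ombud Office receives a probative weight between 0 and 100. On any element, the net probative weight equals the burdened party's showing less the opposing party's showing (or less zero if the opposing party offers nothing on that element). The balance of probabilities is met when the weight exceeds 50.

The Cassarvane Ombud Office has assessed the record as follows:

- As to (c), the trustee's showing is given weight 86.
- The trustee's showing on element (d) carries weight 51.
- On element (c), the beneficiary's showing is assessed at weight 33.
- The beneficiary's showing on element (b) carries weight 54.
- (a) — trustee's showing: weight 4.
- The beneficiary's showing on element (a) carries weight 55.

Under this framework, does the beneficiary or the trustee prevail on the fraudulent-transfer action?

At Stage 1 the beneficiary must meet the balance of probabilities (weight exceeds 50): on (a) the weight is 55 less the opposing 4 gives net 51, which does exceed 50, so (a) meets the standard; on (b) the weight is 54, > 50, so (b) meets the standard.
  Stage 1 carried; the burden shifts to the trustee.
At Stage 2 the trustee must meet the balance of probabilities (weight exceeds 50): on (c) the weight is 86 less the opposing 33 gives net 53, > 50, so (c) meets the standard; on (d) the weight is 51, > 50, so (d) meets the standard.
  All elements met at the final stage.
Every stage carried; the trustee prevails.

trustee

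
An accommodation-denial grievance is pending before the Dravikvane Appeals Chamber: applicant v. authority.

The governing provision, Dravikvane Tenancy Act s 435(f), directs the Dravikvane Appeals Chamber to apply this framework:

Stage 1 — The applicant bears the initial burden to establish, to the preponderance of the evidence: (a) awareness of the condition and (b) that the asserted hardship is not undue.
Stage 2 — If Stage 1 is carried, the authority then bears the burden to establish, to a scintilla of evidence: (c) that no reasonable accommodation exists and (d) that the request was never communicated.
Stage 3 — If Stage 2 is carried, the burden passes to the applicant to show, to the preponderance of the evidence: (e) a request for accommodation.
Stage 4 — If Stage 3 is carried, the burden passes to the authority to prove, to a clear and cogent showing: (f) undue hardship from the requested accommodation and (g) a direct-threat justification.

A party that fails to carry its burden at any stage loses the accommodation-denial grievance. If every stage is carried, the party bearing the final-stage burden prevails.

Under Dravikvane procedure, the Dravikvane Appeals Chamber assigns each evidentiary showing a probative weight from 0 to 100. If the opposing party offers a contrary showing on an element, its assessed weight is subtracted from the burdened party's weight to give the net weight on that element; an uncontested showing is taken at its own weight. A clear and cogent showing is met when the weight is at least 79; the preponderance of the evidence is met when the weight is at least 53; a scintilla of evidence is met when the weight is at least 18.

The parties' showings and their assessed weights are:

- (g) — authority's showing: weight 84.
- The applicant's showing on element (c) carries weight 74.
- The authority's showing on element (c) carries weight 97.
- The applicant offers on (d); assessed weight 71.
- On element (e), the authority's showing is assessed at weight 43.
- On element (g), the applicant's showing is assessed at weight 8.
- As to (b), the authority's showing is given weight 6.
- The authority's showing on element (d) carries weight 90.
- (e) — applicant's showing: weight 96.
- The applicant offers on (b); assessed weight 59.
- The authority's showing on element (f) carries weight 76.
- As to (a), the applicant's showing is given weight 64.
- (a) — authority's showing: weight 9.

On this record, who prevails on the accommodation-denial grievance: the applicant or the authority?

applicant

Stage 1 (applicant, the preponderance of the evidence, weight is at least 53): (a) net 64−9=55 ≥ 53 — meets; (b) net 59−6=53 ≥ 53 — meets.
  The applicant carries Stage 1; the authority now bears the burden.
Stage 2 (authority, a scintilla of evidence, weight is at least 18): (c) net 97−74=23 ≥ 18 — meets; (d) net 90−71=19 ≥ 18 — meets.
  All elements met. The burden passes to the applicant.
Stage 3 (applicant, the preponderance of the evidence, weight is at least 53): (e) net 96−43=53 ≥ 53 — meets.
  All elements met. The burden passes to the authority.
Stage 4 (authority, a clear and cogent showing, weight is at least 79): (f) 76 < 79 — fails; (g) net 84−8=76 < 79 — fails.
  Not every element is met, so the authority fails to carry Stage 4.
So the applicant prevails.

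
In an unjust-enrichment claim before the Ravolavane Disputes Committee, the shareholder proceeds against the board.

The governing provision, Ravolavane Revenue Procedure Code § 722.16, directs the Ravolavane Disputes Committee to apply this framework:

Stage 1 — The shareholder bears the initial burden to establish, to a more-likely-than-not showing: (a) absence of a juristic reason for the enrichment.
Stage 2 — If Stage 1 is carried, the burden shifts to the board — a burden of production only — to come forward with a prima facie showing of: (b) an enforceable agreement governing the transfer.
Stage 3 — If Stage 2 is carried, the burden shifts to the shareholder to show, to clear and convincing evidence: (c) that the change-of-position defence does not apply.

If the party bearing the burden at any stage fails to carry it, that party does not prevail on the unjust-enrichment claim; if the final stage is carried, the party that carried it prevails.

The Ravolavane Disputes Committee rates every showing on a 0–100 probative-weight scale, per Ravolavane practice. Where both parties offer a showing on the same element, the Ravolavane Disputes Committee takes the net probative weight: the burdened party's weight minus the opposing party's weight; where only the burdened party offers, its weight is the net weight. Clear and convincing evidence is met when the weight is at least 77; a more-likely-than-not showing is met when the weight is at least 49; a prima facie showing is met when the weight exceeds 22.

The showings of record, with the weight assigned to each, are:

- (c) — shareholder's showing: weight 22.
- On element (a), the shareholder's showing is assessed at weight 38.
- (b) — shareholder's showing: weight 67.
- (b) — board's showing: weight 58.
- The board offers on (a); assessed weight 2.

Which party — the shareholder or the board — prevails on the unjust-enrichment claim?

At Stage 1 the shareholder must meet a more-likely-than-not showing (weight is at least 49): on (a) the weight is 38 less the opposing 2 gives net 36, < 49, so (a) does not meet the standard.
  Not every element is met, so the shareholder fails to carry Stage 1.
The analysis ends at Stage 1; the board prevails.

board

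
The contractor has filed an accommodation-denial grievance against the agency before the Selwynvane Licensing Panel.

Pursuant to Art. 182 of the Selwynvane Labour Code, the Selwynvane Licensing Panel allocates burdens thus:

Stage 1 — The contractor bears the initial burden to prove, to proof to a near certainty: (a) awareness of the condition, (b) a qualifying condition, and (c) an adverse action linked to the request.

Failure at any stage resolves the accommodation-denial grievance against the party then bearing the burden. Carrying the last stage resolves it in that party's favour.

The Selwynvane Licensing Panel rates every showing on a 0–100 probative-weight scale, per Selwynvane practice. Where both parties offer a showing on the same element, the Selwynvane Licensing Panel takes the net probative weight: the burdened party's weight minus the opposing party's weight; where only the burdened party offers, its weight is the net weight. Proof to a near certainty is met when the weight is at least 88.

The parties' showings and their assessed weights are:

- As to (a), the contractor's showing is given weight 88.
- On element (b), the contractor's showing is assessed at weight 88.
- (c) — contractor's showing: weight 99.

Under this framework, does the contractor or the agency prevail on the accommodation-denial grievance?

At Stage 1 the contractor must meet proof to a near certainty (weight is at least 88): on (a) the weight is 88, which does reach 88, so (a) meets the standard; on (b) the weight is 88, which does reach 88, so (b) meets the standard; on (c) the weight is 99, which does reach 88, so (c) meets the standard.
  Stage 1 carried; the final stage is satisfied.
Every stage carried; the contractor prevails.

contractor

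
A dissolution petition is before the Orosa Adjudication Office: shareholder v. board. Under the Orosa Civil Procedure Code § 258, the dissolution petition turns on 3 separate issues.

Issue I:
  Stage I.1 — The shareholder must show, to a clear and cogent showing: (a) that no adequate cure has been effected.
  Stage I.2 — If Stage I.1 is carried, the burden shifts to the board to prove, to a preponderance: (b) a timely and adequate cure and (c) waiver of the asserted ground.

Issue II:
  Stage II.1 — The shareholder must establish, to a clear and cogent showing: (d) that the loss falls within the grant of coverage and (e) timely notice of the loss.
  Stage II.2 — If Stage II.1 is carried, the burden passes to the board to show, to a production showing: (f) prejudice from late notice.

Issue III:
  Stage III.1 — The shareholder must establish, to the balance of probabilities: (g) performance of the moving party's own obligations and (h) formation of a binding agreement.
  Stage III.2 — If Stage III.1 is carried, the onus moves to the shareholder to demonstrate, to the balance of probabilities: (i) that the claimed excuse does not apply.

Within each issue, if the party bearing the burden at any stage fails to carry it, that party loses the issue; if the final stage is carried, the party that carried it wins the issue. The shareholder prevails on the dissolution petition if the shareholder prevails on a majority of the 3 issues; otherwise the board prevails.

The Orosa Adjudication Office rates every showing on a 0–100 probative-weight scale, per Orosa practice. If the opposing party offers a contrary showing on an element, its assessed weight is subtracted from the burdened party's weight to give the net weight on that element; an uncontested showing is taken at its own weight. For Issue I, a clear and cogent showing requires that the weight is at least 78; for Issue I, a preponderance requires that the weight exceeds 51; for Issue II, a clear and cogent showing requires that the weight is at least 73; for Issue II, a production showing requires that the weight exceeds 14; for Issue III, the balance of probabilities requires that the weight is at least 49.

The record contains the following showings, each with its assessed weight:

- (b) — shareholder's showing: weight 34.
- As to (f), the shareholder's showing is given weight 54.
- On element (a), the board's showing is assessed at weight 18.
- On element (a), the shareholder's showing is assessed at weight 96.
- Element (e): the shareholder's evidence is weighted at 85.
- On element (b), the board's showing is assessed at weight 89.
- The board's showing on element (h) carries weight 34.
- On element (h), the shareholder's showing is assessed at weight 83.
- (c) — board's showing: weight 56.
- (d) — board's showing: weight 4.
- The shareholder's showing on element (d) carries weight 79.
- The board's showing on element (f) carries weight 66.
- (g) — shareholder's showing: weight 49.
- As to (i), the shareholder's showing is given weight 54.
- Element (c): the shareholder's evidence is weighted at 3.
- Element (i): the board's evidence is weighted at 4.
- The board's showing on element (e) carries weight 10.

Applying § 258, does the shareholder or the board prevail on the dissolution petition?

— Issue I —
Stage I.1 — burden on shareholder; standard: a clear and cogent showing (weight is at least 78).
    (a): 96 − 18 = 78 ≥ 78 [met]
  All elements met. The burden passes to the board.
Stage I.2 — burden on board; standard: a preponderance (weight exceeds 51).
    (b): 89 − 34 = 55 > 51 [met]
    (c): 56 − 3 = 53 > 51 [met]
  The board carries the last stage.
All stages carried — the board prevails on this issue.
— Issue II —
Stage II.1 (shareholder, a clear and cogent showing, weight is at least 73): (d) net 79−4=75 ≥ 73 — meets; (e) net 85−10=75 ≥ 73 — meets.
  Stage II.1 is satisfied; the onus moves to the board.
Stage II.2 (board, a production showing, weight exceeds 14): (f) net 66−54=12 ≤ 14 — fails.
  The board does not carry Stage II.2.
The analysis ends at Stage II.2; the shareholder prevails on this issue.
— Issue III —
Stage III.1 (shareholder, the balance of probabilities, weight is at least 49): (g) 49 ≥ 49 — meets; (h) net 83−34=49 ≥ 49 — meets.
  All elements met. The shareholder retains the burden for Stage III.2.
Stage III.2 (shareholder, the balance of probabilities, weight is at least 49): (i) net 54−4=50 ≥ 49 — meets.
  The shareholder carries the last stage.
With every stage satisfied, the shareholder prevails on this issue.
Per-issue: Issue I → board; Issue II → shareholder; Issue III → shareholder. The shareholder must prevail on a majority of issues; overall, the shareholder prevails.

shareholder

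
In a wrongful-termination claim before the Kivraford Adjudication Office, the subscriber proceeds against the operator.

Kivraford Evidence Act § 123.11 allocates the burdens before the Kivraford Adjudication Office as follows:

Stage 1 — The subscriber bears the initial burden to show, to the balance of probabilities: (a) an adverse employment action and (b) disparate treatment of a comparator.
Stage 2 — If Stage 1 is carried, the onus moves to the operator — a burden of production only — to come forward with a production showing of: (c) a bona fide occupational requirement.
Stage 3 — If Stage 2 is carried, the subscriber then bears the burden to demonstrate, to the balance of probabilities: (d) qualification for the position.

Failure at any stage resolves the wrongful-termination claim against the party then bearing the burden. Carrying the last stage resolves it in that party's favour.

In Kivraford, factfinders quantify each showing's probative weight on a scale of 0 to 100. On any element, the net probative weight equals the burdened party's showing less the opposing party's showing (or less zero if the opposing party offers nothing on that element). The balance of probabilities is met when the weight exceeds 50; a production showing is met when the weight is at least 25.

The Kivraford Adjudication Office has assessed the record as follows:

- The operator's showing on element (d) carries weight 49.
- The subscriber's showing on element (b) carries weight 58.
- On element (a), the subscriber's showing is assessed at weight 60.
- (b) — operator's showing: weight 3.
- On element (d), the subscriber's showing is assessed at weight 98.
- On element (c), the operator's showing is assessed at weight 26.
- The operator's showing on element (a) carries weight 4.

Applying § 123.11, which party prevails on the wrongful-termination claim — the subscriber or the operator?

Stage 1 (subscriber, the balance of probabilities, weight exceeds 50): (a) net 60−4=56 > 50 — meets; (b) net 58−3=55 > 50 — meets.
  Stage 1 carried; the burden shifts to the operator.
Stage 2 (operator, a production showing, weight is at least 25): (c) 26 ≥ 25 — meets.
  Stage 2 is satisfied; the onus moves to the subscriber.
Stage 3 (subscriber, the balance of probabilities, weight exceeds 50): (d) net 98−49=49 ≤ 50 — fails.
  The subscriber does not carry Stage 3.
The analysis ends at Stage 3; the operator prevails.

operator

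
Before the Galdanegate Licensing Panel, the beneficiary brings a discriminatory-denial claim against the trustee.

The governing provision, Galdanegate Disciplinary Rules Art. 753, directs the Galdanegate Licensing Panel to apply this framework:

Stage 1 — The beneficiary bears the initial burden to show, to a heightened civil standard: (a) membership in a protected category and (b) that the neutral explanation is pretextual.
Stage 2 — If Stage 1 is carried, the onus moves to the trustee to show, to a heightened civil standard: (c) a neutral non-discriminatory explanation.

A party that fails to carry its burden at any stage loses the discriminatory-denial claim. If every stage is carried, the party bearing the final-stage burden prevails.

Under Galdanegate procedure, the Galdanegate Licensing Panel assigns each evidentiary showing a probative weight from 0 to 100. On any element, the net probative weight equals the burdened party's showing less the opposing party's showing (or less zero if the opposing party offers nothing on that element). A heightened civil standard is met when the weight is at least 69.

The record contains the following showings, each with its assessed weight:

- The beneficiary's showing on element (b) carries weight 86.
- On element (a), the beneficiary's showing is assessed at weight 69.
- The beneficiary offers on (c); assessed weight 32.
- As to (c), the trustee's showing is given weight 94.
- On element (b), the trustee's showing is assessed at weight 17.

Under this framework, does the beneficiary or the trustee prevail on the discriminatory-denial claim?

At Stage 1 the beneficiary must meet a heightened civil standard (weight is at least 69): on (a) the weight is 69, which does reach 69, so (a) meets the standard; on (b) the weight is 86 less the opposing 17 gives net 69, which does reach 69, so (b) meets the standard.
  Stage 1 is satisfied; the onus moves to the trustee.
At Stage 2 the trustee must meet a heightened civil standard (weight is at least 69): on (c) the weight is 94 less the opposing 32 gives net 62, which does not reach 69, so (c) does not meet the standard.
  The trustee does not carry Stage 2.
The beneficiary prevails.

beneficiary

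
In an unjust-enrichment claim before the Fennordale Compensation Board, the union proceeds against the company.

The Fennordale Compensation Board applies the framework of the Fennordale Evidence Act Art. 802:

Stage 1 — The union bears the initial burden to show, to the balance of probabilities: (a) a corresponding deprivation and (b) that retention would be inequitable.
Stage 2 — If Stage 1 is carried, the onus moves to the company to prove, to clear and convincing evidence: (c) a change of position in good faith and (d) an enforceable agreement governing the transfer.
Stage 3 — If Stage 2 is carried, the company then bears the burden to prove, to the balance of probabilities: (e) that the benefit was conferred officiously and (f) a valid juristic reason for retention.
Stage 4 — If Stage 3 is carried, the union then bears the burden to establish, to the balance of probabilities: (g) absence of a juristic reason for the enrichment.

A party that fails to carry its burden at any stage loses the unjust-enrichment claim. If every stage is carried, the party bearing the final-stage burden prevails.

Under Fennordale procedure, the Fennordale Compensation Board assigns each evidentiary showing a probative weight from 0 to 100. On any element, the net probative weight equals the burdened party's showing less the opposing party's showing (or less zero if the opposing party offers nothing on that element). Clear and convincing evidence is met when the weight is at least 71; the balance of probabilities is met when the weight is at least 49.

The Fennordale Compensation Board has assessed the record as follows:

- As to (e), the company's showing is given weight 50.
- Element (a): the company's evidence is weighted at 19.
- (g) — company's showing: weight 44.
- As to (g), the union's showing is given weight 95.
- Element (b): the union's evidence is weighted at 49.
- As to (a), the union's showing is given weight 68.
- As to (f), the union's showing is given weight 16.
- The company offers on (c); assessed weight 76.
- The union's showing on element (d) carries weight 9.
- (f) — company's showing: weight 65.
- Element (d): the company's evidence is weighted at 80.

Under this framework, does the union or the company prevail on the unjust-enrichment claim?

At Stage 1 the union must meet the balance of probabilities (weight is at least 49): on (a) the weight is 68 less the opposing 19 gives net 49, ≥ 49, so (a) meets the standard; on (b) the weight is 49, ≥ 49, so (b) meets the standard.
  Stage 1 carried; the burden shifts to the company.
At Stage 2 the company must meet clear and convincing evidence (weight is at least 71): on (c) the weight is 76, ≥ 71, so (c) meets the standard; on (d) the weight is 80 less the opposing 9 gives net 71, which does reach 71, so (d) meets the standard.
  Stage 2 is satisfied; the company continues to bear the burden.
At Stage 3 the company must meet the balance of probabilities (weight is at least 49): on (e) the weight is 50, ≥ 49, so (e) meets the standard; on (f) the weight is 65 less the opposing 16 gives net 49, which does reach 49, so (f) meets the standard.
  All elements met. The burden passes to the union.
At Stage 4 the union must meet the balance of probabilities (weight is at least 49): on (g) the weight is 95 less the opposing 44 gives net 51, which does reach 49, so (g) meets the standard.
  All elements met at the final stage.
Every stage carried; the union prevails.

union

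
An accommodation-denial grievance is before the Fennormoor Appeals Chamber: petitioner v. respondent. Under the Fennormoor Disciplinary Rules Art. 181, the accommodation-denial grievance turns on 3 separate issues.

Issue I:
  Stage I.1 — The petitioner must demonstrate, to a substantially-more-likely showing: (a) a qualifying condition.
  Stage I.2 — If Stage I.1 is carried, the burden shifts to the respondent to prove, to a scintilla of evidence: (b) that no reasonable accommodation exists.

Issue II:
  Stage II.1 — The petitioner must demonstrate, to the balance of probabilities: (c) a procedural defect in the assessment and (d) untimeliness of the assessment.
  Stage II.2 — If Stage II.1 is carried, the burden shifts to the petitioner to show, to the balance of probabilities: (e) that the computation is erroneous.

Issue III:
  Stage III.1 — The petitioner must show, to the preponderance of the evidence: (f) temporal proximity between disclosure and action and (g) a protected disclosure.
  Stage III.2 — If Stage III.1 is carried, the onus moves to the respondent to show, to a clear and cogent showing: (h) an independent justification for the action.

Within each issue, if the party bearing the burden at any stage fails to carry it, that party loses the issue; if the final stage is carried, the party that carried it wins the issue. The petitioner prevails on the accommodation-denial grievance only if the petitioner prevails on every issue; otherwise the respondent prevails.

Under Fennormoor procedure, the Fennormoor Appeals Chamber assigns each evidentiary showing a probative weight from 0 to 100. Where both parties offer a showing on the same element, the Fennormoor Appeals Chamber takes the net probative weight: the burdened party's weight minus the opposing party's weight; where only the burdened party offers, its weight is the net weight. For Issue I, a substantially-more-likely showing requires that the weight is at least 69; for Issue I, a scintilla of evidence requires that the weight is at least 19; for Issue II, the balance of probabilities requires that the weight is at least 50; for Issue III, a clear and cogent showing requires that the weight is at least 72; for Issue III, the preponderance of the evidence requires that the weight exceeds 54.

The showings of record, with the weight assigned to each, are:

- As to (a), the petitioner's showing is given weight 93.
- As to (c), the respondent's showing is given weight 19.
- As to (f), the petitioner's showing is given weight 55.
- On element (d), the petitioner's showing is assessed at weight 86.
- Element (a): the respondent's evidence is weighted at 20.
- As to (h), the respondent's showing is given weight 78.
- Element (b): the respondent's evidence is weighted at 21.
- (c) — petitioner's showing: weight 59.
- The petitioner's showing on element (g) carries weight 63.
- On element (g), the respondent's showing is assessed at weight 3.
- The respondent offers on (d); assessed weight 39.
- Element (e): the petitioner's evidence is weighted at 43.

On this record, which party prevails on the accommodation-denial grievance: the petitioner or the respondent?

— Issue I —
Stage I.1 — burden on petitioner; standard: a substantially-more-likely showing (weight is at least 69).
    (a): 93 − 20 = 73 ≥ 69 [met]
  Stage I.1 carried; the burden shifts to the respondent.
Stage I.2 — burden on respondent; standard: a scintilla of evidence (weight is at least 19).
    (b): 21 ≥ 19 [met]
  Stage I.2 carried; the final stage is satisfied.
With every stage satisfied, the respondent prevails on this issue.
— Issue II —
Stage II.1 — burden on petitioner; standard: the balance of probabilities (weight is at least 50).
    (c): 59 − 19 = 40 < 50 [not met]
    (d): 86 − 39 = 47 < 50 [not met]
  Stage II.1 not carried; the petitioner fails its burden.
The analysis ends at Stage II.1; the respondent prevails on this issue.
— Issue III —
Stage III.1 (petitioner, the preponderance of the evidence, weight exceeds 54): (f) 55 > 54 — meets; (g) net 63−3=60 > 54 — meets.
  Stage III.1 is satisfied; the onus moves to the respondent.
Stage III.2 (respondent, a clear and cogent showing, weight is at least 72): (h) 78 ≥ 72 — meets.
  All elements met at the final stage.
With every stage satisfied, the respondent prevails on this issue.
Per-issue: Issue I → respondent; Issue II → respondent; Issue III → respondent. The petitioner must prevail on every issue; overall, the respondent prevails.

respondent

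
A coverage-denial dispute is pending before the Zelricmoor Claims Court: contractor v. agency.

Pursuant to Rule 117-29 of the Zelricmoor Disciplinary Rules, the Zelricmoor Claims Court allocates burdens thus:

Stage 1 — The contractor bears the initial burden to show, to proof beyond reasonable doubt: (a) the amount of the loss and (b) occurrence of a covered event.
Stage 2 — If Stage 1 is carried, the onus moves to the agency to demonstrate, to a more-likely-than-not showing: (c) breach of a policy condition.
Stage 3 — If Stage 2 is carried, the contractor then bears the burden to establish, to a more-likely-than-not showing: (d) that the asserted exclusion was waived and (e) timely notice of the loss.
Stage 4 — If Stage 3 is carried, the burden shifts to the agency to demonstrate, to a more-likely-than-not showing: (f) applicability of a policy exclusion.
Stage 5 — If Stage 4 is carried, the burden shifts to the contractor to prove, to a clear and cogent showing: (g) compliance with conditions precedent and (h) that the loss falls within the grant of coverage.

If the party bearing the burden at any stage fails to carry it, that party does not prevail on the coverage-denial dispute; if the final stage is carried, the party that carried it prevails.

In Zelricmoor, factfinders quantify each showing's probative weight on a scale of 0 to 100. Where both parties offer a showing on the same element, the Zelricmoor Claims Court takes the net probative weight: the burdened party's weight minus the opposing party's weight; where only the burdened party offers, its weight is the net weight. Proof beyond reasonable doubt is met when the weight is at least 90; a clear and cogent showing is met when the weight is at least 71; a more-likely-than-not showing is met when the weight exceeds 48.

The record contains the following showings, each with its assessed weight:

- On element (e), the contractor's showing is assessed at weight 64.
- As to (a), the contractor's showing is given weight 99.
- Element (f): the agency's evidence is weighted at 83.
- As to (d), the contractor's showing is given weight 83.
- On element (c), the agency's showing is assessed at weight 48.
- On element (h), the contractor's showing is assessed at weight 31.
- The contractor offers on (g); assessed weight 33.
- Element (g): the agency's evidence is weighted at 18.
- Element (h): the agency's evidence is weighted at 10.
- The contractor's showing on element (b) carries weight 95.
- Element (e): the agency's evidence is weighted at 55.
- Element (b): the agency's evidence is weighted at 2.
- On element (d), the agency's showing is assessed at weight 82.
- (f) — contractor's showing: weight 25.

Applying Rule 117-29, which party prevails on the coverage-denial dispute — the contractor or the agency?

contractor

At Stage 1 the contractor must meet proof beyond reasonable doubt (weight is at least 90): on (a) the weight is 99, ≥ 90, so (a) meets the standard; on (b) the weight is 95 less the opposing 2 gives net 93, ≥ 90, so (b) meets the standard.
  The contractor carries Stage 1; the agency now bears the burden.
At Stage 2 the agency must meet a more-likely-than-not showing (weight exceeds 48): on (c) the weight is 48, which does not exceed 48, so (c) does not meet the standard.
  The agency does not carry Stage 2.
The contractor prevails.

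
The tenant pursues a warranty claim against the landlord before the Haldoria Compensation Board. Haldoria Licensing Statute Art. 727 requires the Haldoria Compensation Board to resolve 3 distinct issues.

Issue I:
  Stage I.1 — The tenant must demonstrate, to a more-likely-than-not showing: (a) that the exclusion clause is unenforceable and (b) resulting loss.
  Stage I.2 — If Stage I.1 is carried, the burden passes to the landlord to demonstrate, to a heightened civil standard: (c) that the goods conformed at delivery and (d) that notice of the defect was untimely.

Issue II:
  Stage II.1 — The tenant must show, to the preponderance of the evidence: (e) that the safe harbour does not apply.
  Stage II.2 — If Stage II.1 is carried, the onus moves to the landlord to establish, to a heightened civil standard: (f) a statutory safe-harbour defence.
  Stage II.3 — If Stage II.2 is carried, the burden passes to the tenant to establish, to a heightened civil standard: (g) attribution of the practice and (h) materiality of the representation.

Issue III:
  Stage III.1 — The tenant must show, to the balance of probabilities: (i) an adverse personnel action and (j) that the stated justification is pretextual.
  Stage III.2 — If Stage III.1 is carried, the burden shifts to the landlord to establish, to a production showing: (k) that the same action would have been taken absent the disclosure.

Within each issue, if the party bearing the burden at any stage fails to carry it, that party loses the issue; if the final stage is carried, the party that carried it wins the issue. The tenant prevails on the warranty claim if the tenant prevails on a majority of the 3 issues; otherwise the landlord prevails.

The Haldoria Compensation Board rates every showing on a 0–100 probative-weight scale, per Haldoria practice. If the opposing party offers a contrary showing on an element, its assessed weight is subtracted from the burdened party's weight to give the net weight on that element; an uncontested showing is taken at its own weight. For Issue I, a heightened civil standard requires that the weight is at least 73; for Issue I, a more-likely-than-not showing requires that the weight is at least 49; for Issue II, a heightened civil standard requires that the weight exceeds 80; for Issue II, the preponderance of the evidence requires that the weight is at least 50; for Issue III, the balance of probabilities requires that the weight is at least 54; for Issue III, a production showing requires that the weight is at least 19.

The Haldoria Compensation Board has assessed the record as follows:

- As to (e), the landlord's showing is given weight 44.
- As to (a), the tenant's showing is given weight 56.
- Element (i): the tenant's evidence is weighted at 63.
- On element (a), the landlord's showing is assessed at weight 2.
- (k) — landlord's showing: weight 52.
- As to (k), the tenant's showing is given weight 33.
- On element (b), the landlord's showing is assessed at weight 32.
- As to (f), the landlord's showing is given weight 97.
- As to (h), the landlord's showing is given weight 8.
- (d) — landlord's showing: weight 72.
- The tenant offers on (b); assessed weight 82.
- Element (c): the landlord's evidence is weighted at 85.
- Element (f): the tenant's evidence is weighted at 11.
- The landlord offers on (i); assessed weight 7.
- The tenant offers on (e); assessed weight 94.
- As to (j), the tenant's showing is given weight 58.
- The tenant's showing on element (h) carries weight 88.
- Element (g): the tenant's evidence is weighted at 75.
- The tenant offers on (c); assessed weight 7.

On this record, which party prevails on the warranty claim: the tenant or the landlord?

— Issue I —
At Stage I.1 the tenant must meet a more-likely-than-not showing (weight is at least 49): on (a) the weight is 56 less the opposing 2 gives net 54, which does reach 49, so (a) meets the standard; on (b) the weight is 82 less the opposing 32 gives net 50, which does reach 49, so (b) meets the standard.
  All elements met. The burden passes to the landlord.
At Stage I.2 the landlord must meet a heightened civil standard (weight is at least 73): on (c) the weight is 85 less the opposing 7 gives net 78, which does reach 73, so (c) meets the standard; on (d) the weight is 72, which does not reach 73, so (d) does not meet the standard.
  Not every element is met, so the landlord fails to carry Stage I.2.
The analysis ends at Stage I.2; the tenant prevails on this issue.
— Issue II —
Stage II.1 — burden on tenant; standard: the preponderance of the evidence (weight is at least 50).
    (e): 94 − 44 = 50 ≥ 50 [met]
  All elements met. The burden passes to the landlord.
Stage II.2 — burden on landlord; standard: a heightened civil standard (weight exceeds 80).
    (f): 97 − 11 = 86 > 80 [met]
  Stage II.2 is satisfied; the onus moves to the tenant.
Stage II.3 — burden on tenant; standard: a heightened civil standard (weight exceeds 80).
    (g): 75 ≤ 80 [not met]
    (h): 88 − 8 = 80 ≤ 80 [not met]
  Stage II.3 not carried; the tenant fails its burden.
The landlord prevails on this issue.
— Issue III —
Stage III.1 — burden on tenant; standard: the balance of probabilities (weight is at least 54).
    (i): 63 − 7 = 56 ≥ 54 [met]
    (j): 58 ≥ 54 [met]
  Stage III.1 is satisfied; the onus moves to the landlord.
Stage III.2 — burden on landlord; standard: a production showing (weight is at least 19).
    (k): 52 − 33 = 19 ≥ 19 [met]
  All elements met at the final stage.
Every stage carried; the landlord prevails on this issue.
Per-issue: Issue I → tenant; Issue II → landlord; Issue III → landlord. The tenant must prevail on a majority of issues; overall, the landlord prevails.

landlord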